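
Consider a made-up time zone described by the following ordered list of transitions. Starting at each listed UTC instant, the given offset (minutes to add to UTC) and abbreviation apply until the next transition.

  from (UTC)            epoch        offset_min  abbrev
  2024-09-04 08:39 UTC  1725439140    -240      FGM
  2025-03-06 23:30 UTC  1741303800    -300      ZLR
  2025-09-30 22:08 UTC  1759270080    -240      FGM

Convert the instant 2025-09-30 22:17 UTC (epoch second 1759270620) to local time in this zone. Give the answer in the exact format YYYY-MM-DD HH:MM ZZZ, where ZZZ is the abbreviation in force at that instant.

2025-09-30 18:17 FGM

Query: 2025-09-30 22:17 UTC
Rule 3/3 (FGM, -04:00): 2025-09-30 22:08 UTC ≤ query < +∞
22·60 + 17 - 240 = 1097 min
1097 = 0·1440 + 1097; 1097 = 18·60 + 17 → 18:17, same day
→ 2025-09-30 18:17 FGM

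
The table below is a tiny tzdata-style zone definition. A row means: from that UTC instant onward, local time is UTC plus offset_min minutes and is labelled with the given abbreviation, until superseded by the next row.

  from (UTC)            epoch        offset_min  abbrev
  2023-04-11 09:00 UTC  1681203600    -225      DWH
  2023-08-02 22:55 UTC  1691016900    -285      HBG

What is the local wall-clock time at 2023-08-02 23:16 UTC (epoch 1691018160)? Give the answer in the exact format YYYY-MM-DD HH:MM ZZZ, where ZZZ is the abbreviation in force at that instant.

Query: 2023-08-02 23:16 UTC
Rule 2/2 (HBG, -04:45): 2023-08-02 22:55 UTC ≤ query < +∞
23·60 + 16 - 285 = 1111 min
1111 = 0·1440 + 1111; 1111 = 18·60 + 31 → 18:31, same day
→ 2023-08-02 18:31 HBG

2023-08-02 18:31 HBG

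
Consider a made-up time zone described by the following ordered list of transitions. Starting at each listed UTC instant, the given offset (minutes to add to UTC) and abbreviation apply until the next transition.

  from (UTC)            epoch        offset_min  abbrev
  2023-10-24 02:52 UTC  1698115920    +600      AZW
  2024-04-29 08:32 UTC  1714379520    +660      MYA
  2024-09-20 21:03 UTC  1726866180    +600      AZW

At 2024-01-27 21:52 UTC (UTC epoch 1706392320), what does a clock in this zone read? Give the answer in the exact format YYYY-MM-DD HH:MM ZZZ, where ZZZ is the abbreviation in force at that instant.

2024-01-28 07:52 AZW

Query: 2024-01-27 21:52 UTC
Rule 1/3 (AZW, +10:00): 2023-10-24 02:52 UTC ≤ query < 2024-04-29 08:32 UTC
21·60 + 52 + 600 = 1912 min
1912 = 1·1440 + 472; 472 = 7·60 + 52 → 07:52, 2024-01-27 + 1 day = 2024-01-28
→ 2024-01-28 07:52 AZW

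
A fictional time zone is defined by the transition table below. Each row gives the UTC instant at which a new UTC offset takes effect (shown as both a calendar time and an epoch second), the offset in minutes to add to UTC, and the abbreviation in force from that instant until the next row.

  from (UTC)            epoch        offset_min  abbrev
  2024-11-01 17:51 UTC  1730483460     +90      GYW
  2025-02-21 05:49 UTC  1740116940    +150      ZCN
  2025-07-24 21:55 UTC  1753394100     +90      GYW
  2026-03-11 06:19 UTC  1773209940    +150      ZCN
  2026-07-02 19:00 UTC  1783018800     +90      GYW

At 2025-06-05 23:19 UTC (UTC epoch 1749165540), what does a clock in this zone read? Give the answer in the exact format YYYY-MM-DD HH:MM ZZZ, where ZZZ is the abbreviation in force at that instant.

Query: 2025-06-05 23:19 UTC
Rule 2/5 (ZCN, +02:30): 2025-02-21 05:49 UTC ≤ query < 2025-07-24 21:55 UTC
23·60 + 19 + 150 = 1549 min
1549 = 1·1440 + 109; 109 = 1·60 + 49 → 01:49, 2025-06-05 + 1 day = 2025-06-06
→ 2025-06-06 01:49 ZCN

2025-06-06 01:49 ZCN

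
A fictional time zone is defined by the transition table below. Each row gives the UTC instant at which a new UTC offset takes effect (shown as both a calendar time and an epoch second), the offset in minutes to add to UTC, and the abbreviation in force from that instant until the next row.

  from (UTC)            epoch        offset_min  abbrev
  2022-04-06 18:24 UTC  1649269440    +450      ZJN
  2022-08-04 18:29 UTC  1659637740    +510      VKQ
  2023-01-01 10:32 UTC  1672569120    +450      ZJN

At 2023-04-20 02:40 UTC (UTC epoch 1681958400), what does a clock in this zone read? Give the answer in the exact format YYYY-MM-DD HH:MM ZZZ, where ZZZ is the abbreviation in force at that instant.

2023-04-20 10:10 ZJN

Query: 2023-04-20 02:40 UTC
Rule 3/3 (ZJN, +07:30): 2023-01-01 10:32 UTC ≤ query < +∞
2·60 + 40 + 450 = 610 min
610 = 0·1440 + 610; 610 = 10·60 + 10 → 10:10, same day
→ 2023-04-20 10:10 ZJN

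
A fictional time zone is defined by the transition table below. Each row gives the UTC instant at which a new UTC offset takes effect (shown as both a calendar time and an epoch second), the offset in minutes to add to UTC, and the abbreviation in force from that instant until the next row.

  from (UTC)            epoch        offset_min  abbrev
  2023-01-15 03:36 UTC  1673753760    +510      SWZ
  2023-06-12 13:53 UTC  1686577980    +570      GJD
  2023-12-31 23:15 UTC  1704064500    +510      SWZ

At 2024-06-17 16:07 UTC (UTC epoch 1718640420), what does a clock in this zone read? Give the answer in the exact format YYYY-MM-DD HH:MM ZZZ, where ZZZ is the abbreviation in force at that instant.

2024-06-18 00:37 SWZ

Query: 2024-06-17 16:07 UTC
Rule 3/3 (SWZ, +08:30): 2023-12-31 23:15 UTC ≤ query < +∞
16·60 + 7 + 510 = 1477 min
1477 = 1·1440 + 37; 37 = 0·60 + 37 → 00:37, 2024-06-17 + 1 day = 2024-06-18
→ 2024-06-18 00:37 SWZ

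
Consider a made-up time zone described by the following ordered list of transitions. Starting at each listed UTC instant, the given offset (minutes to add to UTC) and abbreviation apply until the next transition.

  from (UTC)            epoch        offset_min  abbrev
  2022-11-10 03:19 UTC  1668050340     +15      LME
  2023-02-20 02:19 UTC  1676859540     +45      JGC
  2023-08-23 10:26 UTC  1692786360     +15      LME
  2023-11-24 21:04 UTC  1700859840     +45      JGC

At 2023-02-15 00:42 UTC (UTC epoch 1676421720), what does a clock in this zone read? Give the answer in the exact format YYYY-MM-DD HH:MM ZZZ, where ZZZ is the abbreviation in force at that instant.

2023-02-15 00:57 LME

Query: 2023-02-15 00:42 UTC
Rule 1/4 (LME, +00:15): 2022-11-10 03:19 UTC ≤ query < 2023-02-20 02:19 UTC
0·60 + 42 + 15 = 57 min
57 = 0·1440 + 57; 57 = 0·60 + 57 → 00:57, same day
→ 2023-02-15 00:57 LME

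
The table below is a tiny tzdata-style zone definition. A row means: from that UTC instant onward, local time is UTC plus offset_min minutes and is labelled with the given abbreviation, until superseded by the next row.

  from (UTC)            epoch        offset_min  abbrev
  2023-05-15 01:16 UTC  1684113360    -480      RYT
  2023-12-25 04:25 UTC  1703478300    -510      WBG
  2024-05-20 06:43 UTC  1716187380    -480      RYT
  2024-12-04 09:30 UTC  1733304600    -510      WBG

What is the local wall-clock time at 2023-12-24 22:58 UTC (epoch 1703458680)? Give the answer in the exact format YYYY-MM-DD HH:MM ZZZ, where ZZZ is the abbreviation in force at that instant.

Query: 2023-12-24 22:58 UTC
Rule 1/4 (RYT, -08:00): 2023-05-15 01:16 UTC ≤ query < 2023-12-25 04:25 UTC
22·60 + 58 - 480 = 898 min
898 = 0·1440 + 898; 898 = 14·60 + 58 → 14:58, same day
→ 2023-12-24 14:58 RYT

2023-12-24 14:58 RYT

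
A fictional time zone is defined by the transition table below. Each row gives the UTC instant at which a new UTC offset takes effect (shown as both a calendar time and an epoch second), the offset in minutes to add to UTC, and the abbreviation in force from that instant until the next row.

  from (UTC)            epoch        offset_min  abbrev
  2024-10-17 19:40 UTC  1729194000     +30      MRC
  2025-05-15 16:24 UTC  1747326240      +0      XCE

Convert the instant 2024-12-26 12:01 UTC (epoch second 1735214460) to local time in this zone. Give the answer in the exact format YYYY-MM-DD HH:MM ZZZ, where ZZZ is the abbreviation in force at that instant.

2024-12-26 12:31 MRC

Query: 2024-12-26 12:01 UTC
Rule 1/2 (MRC, +00:30): 2024-10-17 19:40 UTC ≤ query < 2025-05-15 16:24 UTC
12·60 + 1 + 30 = 751 min
751 = 0·1440 + 751; 751 = 12·60 + 31 → 12:31, same day
→ 2024-12-26 12:31 MRC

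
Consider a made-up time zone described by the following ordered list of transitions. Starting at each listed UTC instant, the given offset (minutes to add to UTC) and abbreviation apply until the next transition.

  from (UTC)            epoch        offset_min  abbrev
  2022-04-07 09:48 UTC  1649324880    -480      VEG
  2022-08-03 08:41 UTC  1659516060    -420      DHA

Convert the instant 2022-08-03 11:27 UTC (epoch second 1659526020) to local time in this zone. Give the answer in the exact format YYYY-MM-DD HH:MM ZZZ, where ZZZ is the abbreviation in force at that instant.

Query: 2022-08-03 11:27 UTC
Rule 2/2 (DHA, -07:00): 2022-08-03 08:41 UTC ≤ query < +∞
11·60 + 27 - 420 = 267 min
267 = 0·1440 + 267; 267 = 4·60 + 27 → 04:27, same day
→ 2022-08-03 04:27 DHA

2022-08-03 04:27 DHA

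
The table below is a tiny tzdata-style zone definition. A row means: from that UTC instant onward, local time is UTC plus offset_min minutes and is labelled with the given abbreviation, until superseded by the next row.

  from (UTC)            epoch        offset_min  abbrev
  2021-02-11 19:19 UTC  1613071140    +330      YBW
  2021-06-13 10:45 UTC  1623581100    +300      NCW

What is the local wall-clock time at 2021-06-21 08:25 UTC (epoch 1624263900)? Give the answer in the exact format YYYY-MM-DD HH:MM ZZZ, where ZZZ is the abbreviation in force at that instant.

2021-06-21 13:25 NCW

Query: 2021-06-21 08:25 UTC
Rule 2/2 (NCW, +05:00): 2021-06-13 10:45 UTC ≤ query < +∞
8·60 + 25 + 300 = 805 min
805 = 0·1440 + 805; 805 = 13·60 + 25 → 13:25, same day
→ 2021-06-21 13:25 NCW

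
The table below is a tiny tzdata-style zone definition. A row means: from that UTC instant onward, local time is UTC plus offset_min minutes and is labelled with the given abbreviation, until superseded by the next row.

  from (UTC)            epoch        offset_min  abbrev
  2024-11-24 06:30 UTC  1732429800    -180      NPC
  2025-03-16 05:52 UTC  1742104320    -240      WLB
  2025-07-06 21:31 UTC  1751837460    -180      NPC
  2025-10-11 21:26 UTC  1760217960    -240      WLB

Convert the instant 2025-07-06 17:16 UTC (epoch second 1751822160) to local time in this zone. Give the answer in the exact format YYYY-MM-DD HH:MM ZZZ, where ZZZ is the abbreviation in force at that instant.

2025-07-06 13:16 WLB

Query: 2025-07-06 17:16 UTC
Rule 2/4 (WLB, -04:00): 2025-03-16 05:52 UTC ≤ query < 2025-07-06 21:31 UTC
17·60 + 16 - 240 = 796 min
796 = 0·1440 + 796; 796 = 13·60 + 16 → 13:16, same day
→ 2025-07-06 13:16 WLB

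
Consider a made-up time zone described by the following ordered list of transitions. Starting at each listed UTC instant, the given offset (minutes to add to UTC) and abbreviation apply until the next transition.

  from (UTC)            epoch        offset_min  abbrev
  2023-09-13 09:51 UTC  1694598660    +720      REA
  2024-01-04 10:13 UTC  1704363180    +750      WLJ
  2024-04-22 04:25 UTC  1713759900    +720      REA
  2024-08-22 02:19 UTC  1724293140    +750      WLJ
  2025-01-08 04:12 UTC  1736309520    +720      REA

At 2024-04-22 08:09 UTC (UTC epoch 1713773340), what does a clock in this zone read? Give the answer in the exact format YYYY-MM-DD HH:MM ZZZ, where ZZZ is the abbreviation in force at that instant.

Query: 2024-04-22 08:09 UTC
Rule 3/5 (REA, +12:00): 2024-04-22 04:25 UTC ≤ query < 2024-08-22 02:19 UTC
8·60 + 9 + 720 = 1209 min
1209 = 0·1440 + 1209; 1209 = 20·60 + 9 → 20:09, same day
→ 2024-04-22 20:09 REA

2024-04-22 20:09 REA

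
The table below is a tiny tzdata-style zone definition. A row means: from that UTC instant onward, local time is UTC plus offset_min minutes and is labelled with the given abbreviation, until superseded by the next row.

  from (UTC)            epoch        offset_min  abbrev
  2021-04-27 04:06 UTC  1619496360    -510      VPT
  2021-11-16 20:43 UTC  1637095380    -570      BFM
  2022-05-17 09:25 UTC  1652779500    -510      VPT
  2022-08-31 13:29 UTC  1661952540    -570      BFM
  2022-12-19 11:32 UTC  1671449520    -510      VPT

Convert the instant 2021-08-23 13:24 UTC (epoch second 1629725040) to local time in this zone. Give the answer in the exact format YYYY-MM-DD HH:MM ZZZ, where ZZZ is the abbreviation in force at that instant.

2021-08-23 04:54 VPT

Query: 2021-08-23 13:24 UTC
Rule 1/5 (VPT, -08:30): 2021-04-27 04:06 UTC ≤ query < 2021-11-16 20:43 UTC
13·60 + 24 - 510 = 294 min
294 = 0·1440 + 294; 294 = 4·60 + 54 → 04:54, same day
→ 2021-08-23 04:54 VPT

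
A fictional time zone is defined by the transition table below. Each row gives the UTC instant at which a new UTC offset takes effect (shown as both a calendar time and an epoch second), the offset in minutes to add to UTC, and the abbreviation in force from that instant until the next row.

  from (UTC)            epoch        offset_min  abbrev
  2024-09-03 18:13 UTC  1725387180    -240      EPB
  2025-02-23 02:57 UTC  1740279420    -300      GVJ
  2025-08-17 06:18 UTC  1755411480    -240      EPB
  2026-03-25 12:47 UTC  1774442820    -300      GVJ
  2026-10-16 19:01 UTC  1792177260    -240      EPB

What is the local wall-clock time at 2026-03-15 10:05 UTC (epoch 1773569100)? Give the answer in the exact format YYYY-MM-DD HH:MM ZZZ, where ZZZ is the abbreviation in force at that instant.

Query: 2026-03-15 10:05 UTC
Rule 3/5 (EPB, -04:00): 2025-08-17 06:18 UTC ≤ query < 2026-03-25 12:47 UTC
10·60 + 5 - 240 = 365 min
365 = 0·1440 + 365; 365 = 6·60 + 5 → 06:05, same day
→ 2026-03-15 06:05 EPB

2026-03-15 06:05 EPB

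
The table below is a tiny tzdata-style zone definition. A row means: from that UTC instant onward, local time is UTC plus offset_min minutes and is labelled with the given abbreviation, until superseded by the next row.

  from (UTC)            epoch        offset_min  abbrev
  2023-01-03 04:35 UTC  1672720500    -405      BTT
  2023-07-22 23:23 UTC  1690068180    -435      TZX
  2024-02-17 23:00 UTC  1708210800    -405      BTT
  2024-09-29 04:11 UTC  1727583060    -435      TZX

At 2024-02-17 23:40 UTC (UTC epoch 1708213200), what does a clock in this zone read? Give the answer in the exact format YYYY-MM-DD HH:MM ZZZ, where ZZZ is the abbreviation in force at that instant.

Query: 2024-02-17 23:40 UTC
Rule 3/4 (BTT, -06:45): 2024-02-17 23:00 UTC ≤ query < 2024-09-29 04:11 UTC
23·60 + 40 - 405 = 1015 min
1015 = 0·1440 + 1015; 1015 = 16·60 + 55 → 16:55, same day
→ 2024-02-17 16:55 BTT

2024-02-17 16:55 BTT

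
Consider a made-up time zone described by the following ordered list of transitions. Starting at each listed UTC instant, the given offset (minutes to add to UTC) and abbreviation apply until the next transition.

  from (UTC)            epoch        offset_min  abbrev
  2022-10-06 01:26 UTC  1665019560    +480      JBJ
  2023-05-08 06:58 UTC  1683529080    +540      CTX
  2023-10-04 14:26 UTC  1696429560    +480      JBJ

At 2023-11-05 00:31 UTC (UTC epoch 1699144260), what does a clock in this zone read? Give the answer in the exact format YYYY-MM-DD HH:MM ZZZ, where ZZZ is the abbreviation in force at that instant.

Query: 2023-11-05 00:31 UTC
Rule 3/3 (JBJ, +08:00): 2023-10-04 14:26 UTC ≤ query < +∞
0·60 + 31 + 480 = 511 min
511 = 0·1440 + 511; 511 = 8·60 + 31 → 08:31, same day
→ 2023-11-05 08:31 JBJ

2023-11-05 08:31 JBJ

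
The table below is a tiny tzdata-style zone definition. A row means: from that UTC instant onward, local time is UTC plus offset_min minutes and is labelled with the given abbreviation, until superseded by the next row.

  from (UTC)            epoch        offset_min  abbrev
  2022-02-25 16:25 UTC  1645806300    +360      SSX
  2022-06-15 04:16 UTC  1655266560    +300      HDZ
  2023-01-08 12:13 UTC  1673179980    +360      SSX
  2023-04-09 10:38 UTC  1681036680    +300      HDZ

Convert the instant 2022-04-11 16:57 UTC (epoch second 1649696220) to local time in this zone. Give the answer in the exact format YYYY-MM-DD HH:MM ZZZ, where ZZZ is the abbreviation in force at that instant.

Query: 2022-04-11 16:57 UTC
Rule 1/4 (SSX, +06:00): 2022-02-25 16:25 UTC ≤ query < 2022-06-15 04:16 UTC
16·60 + 57 + 360 = 1377 min
1377 = 0·1440 + 1377; 1377 = 22·60 + 57 → 22:57, same day
→ 2022-04-11 22:57 SSX

2022-04-11 22:57 SSX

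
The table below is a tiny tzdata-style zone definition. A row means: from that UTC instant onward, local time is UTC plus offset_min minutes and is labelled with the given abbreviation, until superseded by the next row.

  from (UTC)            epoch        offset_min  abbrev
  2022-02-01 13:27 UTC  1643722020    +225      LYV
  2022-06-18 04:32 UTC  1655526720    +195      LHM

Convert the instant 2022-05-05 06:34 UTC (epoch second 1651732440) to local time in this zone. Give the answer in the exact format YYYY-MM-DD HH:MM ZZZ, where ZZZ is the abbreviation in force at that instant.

2022-05-05 10:19 LYV

Query: 2022-05-05 06:34 UTC
Rule 1/2 (LYV, +03:45): 2022-02-01 13:27 UTC ≤ query < 2022-06-18 04:32 UTC
6·60 + 34 + 225 = 619 min
619 = 0·1440 + 619; 619 = 10·60 + 19 → 10:19, same day
→ 2022-05-05 10:19 LYV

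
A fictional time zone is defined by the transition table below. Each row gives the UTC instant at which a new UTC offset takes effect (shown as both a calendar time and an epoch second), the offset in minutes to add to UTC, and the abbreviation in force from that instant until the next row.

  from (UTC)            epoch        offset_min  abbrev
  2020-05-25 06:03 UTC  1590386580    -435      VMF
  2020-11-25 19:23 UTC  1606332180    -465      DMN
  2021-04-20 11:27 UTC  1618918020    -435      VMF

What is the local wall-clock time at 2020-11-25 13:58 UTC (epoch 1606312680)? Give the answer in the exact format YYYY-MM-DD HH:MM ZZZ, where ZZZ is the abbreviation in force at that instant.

Query: 2020-11-25 13:58 UTC
Rule 1/3 (VMF, -07:15): 2020-05-25 06:03 UTC ≤ query < 2020-11-25 19:23 UTC
13·60 + 58 - 435 = 403 min
403 = 0·1440 + 403; 403 = 6·60 + 43 → 06:43, same day
→ 2020-11-25 06:43 VMF

2020-11-25 06:43 VMF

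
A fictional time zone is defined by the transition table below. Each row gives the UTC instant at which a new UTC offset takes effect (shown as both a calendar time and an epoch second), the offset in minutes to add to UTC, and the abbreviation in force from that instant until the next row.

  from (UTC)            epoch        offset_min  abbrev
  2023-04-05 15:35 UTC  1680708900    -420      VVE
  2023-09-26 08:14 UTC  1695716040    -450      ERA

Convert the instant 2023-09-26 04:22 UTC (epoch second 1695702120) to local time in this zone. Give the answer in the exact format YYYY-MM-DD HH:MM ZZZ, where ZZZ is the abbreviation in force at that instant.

Query: 2023-09-26 04:22 UTC
Rule 1/2 (VVE, -07:00): 2023-04-05 15:35 UTC ≤ query < 2023-09-26 08:14 UTC
4·60 + 22 - 420 = -158 min
-158 = -1·1440 + 1282; 1282 = 21·60 + 22 → 21:22, 2023-09-26 - 1 day = 2023-09-25
→ 2023-09-25 21:22 VVE

2023-09-25 21:22 VVE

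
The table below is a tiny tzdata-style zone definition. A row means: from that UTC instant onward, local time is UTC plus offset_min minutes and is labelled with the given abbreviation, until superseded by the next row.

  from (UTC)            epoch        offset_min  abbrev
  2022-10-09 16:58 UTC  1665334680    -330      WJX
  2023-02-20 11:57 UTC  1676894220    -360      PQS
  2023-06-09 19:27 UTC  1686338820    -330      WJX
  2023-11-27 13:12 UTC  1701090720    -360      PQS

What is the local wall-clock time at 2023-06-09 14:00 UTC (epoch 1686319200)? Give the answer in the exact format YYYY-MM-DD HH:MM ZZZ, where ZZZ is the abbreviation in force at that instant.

2023-06-09 08:00 PQS

Query: 2023-06-09 14:00 UTC
Rule 2/4 (PQS, -06:00): 2023-02-20 11:57 UTC ≤ query < 2023-06-09 19:27 UTC
14·60 + 0 - 360 = 480 min
480 = 0·1440 + 480; 480 = 8·60 + 0 → 08:00, same day
→ 2023-06-09 08:00 PQS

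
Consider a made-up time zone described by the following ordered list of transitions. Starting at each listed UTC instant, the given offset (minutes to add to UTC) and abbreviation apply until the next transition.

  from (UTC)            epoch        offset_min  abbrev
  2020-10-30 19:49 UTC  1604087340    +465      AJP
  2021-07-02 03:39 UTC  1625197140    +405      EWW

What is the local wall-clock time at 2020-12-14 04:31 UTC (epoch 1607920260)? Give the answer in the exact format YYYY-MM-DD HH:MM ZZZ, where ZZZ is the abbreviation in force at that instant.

2020-12-14 12:16 AJP

Query: 2020-12-14 04:31 UTC
Rule 1/2 (AJP, +07:45): 2020-10-30 19:49 UTC ≤ query < 2021-07-02 03:39 UTC
4·60 + 31 + 465 = 736 min
736 = 0·1440 + 736; 736 = 12·60 + 16 → 12:16, same day
→ 2020-12-14 12:16 AJP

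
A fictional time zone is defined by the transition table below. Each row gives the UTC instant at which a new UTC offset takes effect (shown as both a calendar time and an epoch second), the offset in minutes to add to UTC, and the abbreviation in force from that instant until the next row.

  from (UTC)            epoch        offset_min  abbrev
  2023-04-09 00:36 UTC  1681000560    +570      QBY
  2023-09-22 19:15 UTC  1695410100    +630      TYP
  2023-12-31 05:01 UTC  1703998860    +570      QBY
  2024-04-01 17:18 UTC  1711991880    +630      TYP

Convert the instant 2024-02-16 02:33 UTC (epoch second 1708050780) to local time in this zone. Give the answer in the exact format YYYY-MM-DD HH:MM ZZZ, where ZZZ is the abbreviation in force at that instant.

Query: 2024-02-16 02:33 UTC
Rule 3/4 (QBY, +09:30): 2023-12-31 05:01 UTC ≤ query < 2024-04-01 17:18 UTC
2·60 + 33 + 570 = 723 min
723 = 0·1440 + 723; 723 = 12·60 + 3 → 12:03, same day
→ 2024-02-16 12:03 QBY

2024-02-16 12:03 QBY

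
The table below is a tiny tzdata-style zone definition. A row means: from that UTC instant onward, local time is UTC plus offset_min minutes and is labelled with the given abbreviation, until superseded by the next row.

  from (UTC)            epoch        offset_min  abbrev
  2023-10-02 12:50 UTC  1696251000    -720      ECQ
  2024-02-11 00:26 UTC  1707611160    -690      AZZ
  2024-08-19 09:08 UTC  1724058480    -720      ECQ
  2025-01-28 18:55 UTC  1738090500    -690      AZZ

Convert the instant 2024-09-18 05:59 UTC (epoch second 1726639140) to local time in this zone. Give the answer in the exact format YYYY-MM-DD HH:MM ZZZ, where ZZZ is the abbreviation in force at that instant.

Query: 2024-09-18 05:59 UTC
Rule 3/4 (ECQ, -12:00): 2024-08-19 09:08 UTC ≤ query < 2025-01-28 18:55 UTC
5·60 + 59 - 720 = -361 min
-361 = -1·1440 + 1079; 1079 = 17·60 + 59 → 17:59, 2024-09-18 - 1 day = 2024-09-17
→ 2024-09-17 17:59 ECQ

2024-09-17 17:59 ECQ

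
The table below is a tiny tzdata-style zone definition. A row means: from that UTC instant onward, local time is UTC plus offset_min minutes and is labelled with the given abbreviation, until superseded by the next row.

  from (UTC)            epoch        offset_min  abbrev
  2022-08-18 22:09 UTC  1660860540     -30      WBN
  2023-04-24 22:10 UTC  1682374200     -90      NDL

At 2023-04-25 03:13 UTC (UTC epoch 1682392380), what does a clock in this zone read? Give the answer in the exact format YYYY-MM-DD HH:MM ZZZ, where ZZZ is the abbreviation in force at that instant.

2023-04-25 01:43 NDL

Query: 2023-04-25 03:13 UTC
Rule 2/2 (NDL, -01:30): 2023-04-24 22:10 UTC ≤ query < +∞
3·60 + 13 - 90 = 103 min
103 = 0·1440 + 103; 103 = 1·60 + 43 → 01:43, same day
→ 2023-04-25 01:43 NDL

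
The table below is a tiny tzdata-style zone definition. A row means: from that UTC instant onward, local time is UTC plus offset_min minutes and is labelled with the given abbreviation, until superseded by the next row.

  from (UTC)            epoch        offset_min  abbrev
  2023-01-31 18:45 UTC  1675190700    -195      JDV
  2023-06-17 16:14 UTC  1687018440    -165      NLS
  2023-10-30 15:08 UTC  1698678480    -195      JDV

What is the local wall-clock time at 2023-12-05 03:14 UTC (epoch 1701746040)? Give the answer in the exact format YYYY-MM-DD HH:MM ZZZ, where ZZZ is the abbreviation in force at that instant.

2023-12-04 23:59 JDV

Query: 2023-12-05 03:14 UTC
Rule 3/3 (JDV, -03:15): 2023-10-30 15:08 UTC ≤ query < +∞
3·60 + 14 - 195 = -1 min
-1 = -1·1440 + 1439; 1439 = 23·60 + 59 → 23:59, 2023-12-05 - 1 day = 2023-12-04
→ 2023-12-04 23:59 JDV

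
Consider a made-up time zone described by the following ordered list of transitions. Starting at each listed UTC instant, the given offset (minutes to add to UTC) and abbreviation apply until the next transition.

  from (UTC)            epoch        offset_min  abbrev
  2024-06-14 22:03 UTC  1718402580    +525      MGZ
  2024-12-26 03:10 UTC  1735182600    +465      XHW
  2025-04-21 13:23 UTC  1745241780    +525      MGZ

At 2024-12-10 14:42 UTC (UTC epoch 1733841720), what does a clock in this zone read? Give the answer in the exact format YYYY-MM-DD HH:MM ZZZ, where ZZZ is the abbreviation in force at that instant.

2024-12-10 23:27 MGZ

Query: 2024-12-10 14:42 UTC
Rule 1/3 (MGZ, +08:45): 2024-06-14 22:03 UTC ≤ query < 2024-12-26 03:10 UTC
14·60 + 42 + 525 = 1407 min
1407 = 0·1440 + 1407; 1407 = 23·60 + 27 → 23:27, same day
→ 2024-12-10 23:27 MGZ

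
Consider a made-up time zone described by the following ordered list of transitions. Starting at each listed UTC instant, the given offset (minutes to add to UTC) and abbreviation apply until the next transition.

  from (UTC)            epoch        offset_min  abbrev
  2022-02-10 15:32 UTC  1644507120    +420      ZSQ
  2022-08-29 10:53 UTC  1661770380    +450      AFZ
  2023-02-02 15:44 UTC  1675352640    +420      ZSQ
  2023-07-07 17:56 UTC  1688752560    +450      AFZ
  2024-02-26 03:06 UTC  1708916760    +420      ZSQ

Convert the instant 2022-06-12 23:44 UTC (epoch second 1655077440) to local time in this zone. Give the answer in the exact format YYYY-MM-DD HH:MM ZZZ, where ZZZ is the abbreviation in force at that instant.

Query: 2022-06-12 23:44 UTC
Rule 1/5 (ZSQ, +07:00): 2022-02-10 15:32 UTC ≤ query < 2022-08-29 10:53 UTC
23·60 + 44 + 420 = 1844 min
1844 = 1·1440 + 404; 404 = 6·60 + 44 → 06:44, 2022-06-12 + 1 day = 2022-06-13
→ 2022-06-13 06:44 ZSQ

2022-06-13 06:44 ZSQ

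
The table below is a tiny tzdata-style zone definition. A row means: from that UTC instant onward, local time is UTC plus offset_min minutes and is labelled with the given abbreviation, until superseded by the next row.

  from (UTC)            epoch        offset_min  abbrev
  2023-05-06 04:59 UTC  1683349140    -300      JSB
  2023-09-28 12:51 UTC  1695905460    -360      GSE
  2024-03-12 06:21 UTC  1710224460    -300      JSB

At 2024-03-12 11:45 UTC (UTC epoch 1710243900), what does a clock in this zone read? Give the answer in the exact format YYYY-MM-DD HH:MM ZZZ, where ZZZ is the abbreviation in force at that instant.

2024-03-12 06:45 JSB

Query: 2024-03-12 11:45 UTC
Rule 3/3 (JSB, -05:00): 2024-03-12 06:21 UTC ≤ query < +∞
11·60 + 45 - 300 = 405 min
405 = 0·1440 + 405; 405 = 6·60 + 45 → 06:45, same day
→ 2024-03-12 06:45 JSB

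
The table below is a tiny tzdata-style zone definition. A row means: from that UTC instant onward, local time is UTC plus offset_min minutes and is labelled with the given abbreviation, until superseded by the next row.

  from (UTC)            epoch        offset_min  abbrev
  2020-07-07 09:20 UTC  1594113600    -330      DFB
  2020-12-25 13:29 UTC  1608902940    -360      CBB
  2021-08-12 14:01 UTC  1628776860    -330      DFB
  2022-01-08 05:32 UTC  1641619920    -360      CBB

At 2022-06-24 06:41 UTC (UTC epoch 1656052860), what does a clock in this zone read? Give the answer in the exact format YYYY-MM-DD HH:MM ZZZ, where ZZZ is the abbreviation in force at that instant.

Query: 2022-06-24 06:41 UTC
Rule 4/4 (CBB, -06:00): 2022-01-08 05:32 UTC ≤ query < +∞
6·60 + 41 - 360 = 41 min
41 = 0·1440 + 41; 41 = 0·60 + 41 → 00:41, same day
→ 2022-06-24 00:41 CBB

2022-06-24 00:41 CBB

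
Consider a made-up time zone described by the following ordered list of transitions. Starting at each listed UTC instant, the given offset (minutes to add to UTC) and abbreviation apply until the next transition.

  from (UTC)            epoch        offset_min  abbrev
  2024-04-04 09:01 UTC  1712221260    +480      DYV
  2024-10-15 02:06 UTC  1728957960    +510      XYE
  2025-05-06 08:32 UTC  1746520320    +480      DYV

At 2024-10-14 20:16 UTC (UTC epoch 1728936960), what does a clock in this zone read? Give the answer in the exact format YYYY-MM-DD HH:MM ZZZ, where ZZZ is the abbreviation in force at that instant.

2024-10-15 04:16 DYV

Query: 2024-10-14 20:16 UTC
Rule 1/3 (DYV, +08:00): 2024-04-04 09:01 UTC ≤ query < 2024-10-15 02:06 UTC
20·60 + 16 + 480 = 1696 min
1696 = 1·1440 + 256; 256 = 4·60 + 16 → 04:16, 2024-10-14 + 1 day = 2024-10-15
→ 2024-10-15 04:16 DYV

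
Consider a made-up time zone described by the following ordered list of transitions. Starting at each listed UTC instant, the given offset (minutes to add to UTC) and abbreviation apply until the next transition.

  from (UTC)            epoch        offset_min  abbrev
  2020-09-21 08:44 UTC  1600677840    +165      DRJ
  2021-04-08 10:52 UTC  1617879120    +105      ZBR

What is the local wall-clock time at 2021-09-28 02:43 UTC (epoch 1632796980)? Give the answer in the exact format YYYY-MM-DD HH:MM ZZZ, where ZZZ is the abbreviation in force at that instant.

2021-09-28 04:28 ZBR

Query: 2021-09-28 02:43 UTC
Rule 2/2 (ZBR, +01:45): 2021-04-08 10:52 UTC ≤ query < +∞
2·60 + 43 + 105 = 268 min
268 = 0·1440 + 268; 268 = 4·60 + 28 → 04:28, same day
→ 2021-09-28 04:28 ZBR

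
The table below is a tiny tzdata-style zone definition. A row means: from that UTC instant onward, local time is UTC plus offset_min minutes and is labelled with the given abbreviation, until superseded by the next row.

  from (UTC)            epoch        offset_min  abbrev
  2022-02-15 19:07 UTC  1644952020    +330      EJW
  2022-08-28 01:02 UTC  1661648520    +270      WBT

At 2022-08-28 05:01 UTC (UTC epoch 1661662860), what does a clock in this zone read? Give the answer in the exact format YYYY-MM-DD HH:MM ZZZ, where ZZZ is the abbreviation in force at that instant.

Query: 2022-08-28 05:01 UTC
Rule 2/2 (WBT, +04:30): 2022-08-28 01:02 UTC ≤ query < +∞
5·60 + 1 + 270 = 571 min
571 = 0·1440 + 571; 571 = 9·60 + 31 → 09:31, same day
→ 2022-08-28 09:31 WBT

2022-08-28 09:31 WBT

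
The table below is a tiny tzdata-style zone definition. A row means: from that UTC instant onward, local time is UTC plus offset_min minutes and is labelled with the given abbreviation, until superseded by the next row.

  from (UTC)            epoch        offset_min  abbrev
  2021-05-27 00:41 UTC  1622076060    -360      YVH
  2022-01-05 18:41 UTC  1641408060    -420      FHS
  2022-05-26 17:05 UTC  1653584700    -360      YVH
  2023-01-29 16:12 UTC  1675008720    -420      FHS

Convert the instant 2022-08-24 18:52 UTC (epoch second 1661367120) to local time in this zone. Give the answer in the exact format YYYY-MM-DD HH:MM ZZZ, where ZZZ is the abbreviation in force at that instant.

2022-08-24 12:52 YVH

Query: 2022-08-24 18:52 UTC
Rule 3/4 (YVH, -06:00): 2022-05-26 17:05 UTC ≤ query < 2023-01-29 16:12 UTC
18·60 + 52 - 360 = 772 min
772 = 0·1440 + 772; 772 = 12·60 + 52 → 12:52, same day
→ 2022-08-24 12:52 YVH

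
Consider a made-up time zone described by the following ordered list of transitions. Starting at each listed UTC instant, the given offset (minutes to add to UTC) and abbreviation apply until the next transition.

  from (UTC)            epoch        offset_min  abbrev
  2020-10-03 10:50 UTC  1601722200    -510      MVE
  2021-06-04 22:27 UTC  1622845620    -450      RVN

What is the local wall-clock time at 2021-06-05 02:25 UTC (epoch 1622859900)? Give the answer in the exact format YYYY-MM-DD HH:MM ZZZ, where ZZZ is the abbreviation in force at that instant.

Query: 2021-06-05 02:25 UTC
Rule 2/2 (RVN, -07:30): 2021-06-04 22:27 UTC ≤ query < +∞
2·60 + 25 - 450 = -305 min
-305 = -1·1440 + 1135; 1135 = 18·60 + 55 → 18:55, 2021-06-05 - 1 day = 2021-06-04
→ 2021-06-04 18:55 RVN

2021-06-04 18:55 RVN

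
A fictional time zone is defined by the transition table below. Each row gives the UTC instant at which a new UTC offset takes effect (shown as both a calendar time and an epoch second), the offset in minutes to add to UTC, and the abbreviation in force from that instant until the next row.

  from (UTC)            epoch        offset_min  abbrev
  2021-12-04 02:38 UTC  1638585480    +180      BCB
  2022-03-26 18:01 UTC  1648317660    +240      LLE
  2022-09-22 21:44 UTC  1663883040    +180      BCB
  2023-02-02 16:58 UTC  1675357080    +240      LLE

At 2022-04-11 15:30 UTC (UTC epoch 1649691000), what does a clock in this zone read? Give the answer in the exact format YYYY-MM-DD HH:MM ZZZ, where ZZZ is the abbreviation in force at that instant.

2022-04-11 19:30 LLE

Query: 2022-04-11 15:30 UTC
Rule 2/4 (LLE, +04:00): 2022-03-26 18:01 UTC ≤ query < 2022-09-22 21:44 UTC
15·60 + 30 + 240 = 1170 min
1170 = 0·1440 + 1170; 1170 = 19·60 + 30 → 19:30, same day
→ 2022-04-11 19:30 LLE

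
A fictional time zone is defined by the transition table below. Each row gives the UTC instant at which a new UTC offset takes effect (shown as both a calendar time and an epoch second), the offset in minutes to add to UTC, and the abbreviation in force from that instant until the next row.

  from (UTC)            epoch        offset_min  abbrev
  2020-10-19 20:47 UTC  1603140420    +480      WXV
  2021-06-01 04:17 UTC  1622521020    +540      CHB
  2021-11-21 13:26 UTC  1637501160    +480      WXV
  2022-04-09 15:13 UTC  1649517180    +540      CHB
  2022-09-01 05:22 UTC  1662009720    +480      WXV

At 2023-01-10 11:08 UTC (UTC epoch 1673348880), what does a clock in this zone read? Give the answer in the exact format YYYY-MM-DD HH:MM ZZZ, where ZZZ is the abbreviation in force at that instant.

Query: 2023-01-10 11:08 UTC
Rule 5/5 (WXV, +08:00): 2022-09-01 05:22 UTC ≤ query < +∞
11·60 + 8 + 480 = 1148 min
1148 = 0·1440 + 1148; 1148 = 19·60 + 8 → 19:08, same day
→ 2023-01-10 19:08 WXV

2023-01-10 19:08 WXV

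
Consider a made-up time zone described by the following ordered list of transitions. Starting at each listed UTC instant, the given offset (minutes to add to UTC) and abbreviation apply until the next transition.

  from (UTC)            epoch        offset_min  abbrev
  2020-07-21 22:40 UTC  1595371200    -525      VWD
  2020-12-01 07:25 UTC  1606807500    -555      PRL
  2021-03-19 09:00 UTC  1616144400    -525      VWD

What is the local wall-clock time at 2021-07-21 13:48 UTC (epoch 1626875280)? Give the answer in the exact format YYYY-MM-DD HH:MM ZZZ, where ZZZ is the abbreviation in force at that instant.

Query: 2021-07-21 13:48 UTC
Rule 3/3 (VWD, -08:45): 2021-03-19 09:00 UTC ≤ query < +∞
13·60 + 48 - 525 = 303 min
303 = 0·1440 + 303; 303 = 5·60 + 3 → 05:03, same day
→ 2021-07-21 05:03 VWD

2021-07-21 05:03 VWD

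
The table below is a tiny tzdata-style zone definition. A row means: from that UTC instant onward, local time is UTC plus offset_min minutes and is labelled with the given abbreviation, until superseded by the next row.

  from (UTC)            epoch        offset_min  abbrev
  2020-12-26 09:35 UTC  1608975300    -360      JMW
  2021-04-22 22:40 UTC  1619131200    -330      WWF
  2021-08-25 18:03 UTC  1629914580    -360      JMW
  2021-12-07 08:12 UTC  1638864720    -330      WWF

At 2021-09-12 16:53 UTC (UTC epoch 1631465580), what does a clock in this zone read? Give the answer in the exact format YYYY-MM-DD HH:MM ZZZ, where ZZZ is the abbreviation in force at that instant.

2021-09-12 10:53 JMW

Query: 2021-09-12 16:53 UTC
Rule 3/4 (JMW, -06:00): 2021-08-25 18:03 UTC ≤ query < 2021-12-07 08:12 UTC
16·60 + 53 - 360 = 653 min
653 = 0·1440 + 653; 653 = 10·60 + 53 → 10:53, same day
→ 2021-09-12 10:53 JMW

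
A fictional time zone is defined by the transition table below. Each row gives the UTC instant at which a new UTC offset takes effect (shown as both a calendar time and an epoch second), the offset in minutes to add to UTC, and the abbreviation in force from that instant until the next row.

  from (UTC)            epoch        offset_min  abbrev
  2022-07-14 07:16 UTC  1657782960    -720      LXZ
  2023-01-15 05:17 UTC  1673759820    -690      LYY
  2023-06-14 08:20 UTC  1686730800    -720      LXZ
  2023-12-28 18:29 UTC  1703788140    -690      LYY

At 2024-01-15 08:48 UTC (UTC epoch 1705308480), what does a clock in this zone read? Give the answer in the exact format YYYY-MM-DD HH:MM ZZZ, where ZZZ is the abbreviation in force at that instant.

Query: 2024-01-15 08:48 UTC
Rule 4/4 (LYY, -11:30): 2023-12-28 18:29 UTC ≤ query < +∞
8·60 + 48 - 690 = -162 min
-162 = -1·1440 + 1278; 1278 = 21·60 + 18 → 21:18, 2024-01-15 - 1 day = 2024-01-14
→ 2024-01-14 21:18 LYY

2024-01-14 21:18 LYY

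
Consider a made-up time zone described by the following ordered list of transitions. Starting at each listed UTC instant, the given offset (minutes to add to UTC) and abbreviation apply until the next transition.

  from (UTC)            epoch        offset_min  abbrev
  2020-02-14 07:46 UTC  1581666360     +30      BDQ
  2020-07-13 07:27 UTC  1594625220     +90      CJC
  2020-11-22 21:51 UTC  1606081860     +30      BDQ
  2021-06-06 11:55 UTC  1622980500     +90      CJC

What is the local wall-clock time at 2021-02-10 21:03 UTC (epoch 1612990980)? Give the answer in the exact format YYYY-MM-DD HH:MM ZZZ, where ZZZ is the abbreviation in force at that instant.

Query: 2021-02-10 21:03 UTC
Rule 3/4 (BDQ, +00:30): 2020-11-22 21:51 UTC ≤ query < 2021-06-06 11:55 UTC
21·60 + 3 + 30 = 1293 min
1293 = 0·1440 + 1293; 1293 = 21·60 + 33 → 21:33, same day
→ 2021-02-10 21:33 BDQ

2021-02-10 21:33 BDQ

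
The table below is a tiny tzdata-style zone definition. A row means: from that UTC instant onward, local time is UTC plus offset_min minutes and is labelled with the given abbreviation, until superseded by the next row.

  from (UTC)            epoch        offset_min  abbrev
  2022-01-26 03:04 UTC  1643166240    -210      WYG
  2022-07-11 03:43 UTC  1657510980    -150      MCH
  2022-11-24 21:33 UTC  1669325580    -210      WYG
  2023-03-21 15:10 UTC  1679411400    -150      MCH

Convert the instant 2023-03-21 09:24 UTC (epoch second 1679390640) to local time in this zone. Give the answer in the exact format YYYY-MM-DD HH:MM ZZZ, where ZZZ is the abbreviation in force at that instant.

2023-03-21 05:54 WYG

Query: 2023-03-21 09:24 UTC
Rule 3/4 (WYG, -03:30): 2022-11-24 21:33 UTC ≤ query < 2023-03-21 15:10 UTC
9·60 + 24 - 210 = 354 min
354 = 0·1440 + 354; 354 = 5·60 + 54 → 05:54, same day
→ 2023-03-21 05:54 WYG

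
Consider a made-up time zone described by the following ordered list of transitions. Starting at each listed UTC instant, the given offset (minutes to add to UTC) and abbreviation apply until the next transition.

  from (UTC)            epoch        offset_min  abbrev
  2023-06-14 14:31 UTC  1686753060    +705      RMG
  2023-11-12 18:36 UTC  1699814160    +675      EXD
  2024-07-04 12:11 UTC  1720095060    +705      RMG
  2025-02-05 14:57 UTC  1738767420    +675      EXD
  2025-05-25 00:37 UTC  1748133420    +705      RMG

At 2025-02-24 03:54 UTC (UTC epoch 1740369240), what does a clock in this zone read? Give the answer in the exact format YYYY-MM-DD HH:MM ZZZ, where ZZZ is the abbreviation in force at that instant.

Query: 2025-02-24 03:54 UTC
Rule 4/5 (EXD, +11:15): 2025-02-05 14:57 UTC ≤ query < 2025-05-25 00:37 UTC
3·60 + 54 + 675 = 909 min
909 = 0·1440 + 909; 909 = 15·60 + 9 → 15:09, same day
→ 2025-02-24 15:09 EXD

2025-02-24 15:09 EXD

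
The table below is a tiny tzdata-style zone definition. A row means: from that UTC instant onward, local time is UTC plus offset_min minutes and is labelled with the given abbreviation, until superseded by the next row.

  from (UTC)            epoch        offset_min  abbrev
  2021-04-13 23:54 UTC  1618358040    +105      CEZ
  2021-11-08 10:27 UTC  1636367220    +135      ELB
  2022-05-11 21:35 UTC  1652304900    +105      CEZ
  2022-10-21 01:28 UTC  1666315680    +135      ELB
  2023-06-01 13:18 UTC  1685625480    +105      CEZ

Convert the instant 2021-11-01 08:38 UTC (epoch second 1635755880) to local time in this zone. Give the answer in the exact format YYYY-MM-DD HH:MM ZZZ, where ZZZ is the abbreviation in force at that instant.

Query: 2021-11-01 08:38 UTC
Rule 1/5 (CEZ, +01:45): 2021-04-13 23:54 UTC ≤ query < 2021-11-08 10:27 UTC
8·60 + 38 + 105 = 623 min
623 = 0·1440 + 623; 623 = 10·60 + 23 → 10:23, same day
→ 2021-11-01 10:23 CEZ

2021-11-01 10:23 CEZ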